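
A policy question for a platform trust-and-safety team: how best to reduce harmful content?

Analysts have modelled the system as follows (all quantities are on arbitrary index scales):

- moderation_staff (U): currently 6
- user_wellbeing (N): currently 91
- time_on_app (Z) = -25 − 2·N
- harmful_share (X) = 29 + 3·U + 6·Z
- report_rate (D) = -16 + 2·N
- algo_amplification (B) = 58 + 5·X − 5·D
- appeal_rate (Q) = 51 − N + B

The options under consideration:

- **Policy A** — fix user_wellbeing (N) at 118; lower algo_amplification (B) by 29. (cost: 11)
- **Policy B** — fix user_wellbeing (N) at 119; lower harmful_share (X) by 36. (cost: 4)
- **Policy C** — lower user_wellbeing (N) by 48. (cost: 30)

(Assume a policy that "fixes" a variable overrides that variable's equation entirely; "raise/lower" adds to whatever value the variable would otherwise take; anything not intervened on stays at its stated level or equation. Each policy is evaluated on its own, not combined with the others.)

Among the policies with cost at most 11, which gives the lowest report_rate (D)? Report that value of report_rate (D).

220

Policy A (N := 118, B − 29):
  N = 118
  D = -16 + 2·118 = 220
Policy B (N := 119, X − 36):
  N = 119
  D = -16 + 2·119 = 222
Comparing — Policy A: D=220, Policy B: D=222. Lowest is 220 (Policy A).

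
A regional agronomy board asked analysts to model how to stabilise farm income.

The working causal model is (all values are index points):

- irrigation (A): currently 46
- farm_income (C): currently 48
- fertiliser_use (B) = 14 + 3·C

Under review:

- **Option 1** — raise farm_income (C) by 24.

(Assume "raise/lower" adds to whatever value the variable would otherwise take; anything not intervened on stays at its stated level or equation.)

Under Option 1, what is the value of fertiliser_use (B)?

Option 1 (C + 24):
  C = 48 + 24 = 72
  B = 14 + 3·72 = 230

230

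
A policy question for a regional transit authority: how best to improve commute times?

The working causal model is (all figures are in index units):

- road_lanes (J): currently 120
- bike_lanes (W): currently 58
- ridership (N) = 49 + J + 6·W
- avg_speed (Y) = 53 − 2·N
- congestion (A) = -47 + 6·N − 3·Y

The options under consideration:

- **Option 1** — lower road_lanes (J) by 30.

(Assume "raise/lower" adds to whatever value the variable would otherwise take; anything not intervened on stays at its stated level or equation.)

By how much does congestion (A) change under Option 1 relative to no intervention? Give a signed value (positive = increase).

Baseline:
  J = 120
  W = 58
  N = 49 + 120 + 6·58 = 517
  Y = 53 − 2·517 = -981
  A = -47 + 6·517 − 3·(-981) = 5998
Option 1 (J − 30):
  J = 120 − 30 = 90
  W = 58
  N = 49 + 90 + 6·58 = 487
  Y = 53 − 2·487 = -921
  A = -47 + 6·487 − 3·(-921) = 5638
Change in A: 5638 − 5998 = -360

-360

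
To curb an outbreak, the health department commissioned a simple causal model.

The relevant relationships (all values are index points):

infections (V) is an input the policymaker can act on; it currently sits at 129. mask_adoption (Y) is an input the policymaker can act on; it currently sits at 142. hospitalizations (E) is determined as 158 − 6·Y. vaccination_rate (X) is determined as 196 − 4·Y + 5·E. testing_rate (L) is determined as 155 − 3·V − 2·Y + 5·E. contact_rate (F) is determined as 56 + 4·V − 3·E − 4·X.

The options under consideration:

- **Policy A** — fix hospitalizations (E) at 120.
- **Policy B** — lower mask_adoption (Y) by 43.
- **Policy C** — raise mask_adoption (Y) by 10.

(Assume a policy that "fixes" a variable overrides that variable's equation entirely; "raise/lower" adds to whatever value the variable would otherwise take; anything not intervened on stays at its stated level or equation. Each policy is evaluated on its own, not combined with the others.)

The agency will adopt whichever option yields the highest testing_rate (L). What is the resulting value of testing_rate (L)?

84

Policy A (E := 120):
  V = 129
  Y = 142
  E = 120
  L = 155 − 3·129 − 2·142 + 5·120 = 84
Policy B (Y − 43):
  V = 129
  Y = 142 − 43 = 99
  E = 158 − 6·99 = -436
  L = 155 − 3·129 − 2·99 + 5·(-436) = -2610
Policy C (Y + 10):
  V = 129
  Y = 142 + 10 = 152
  E = 158 − 6·152 = -754
  L = 155 − 3·129 − 2·152 + 5·(-754) = -4306
Comparing — Policy A: L=84, Policy B: L=-2610, Policy C: L=-4306. Highest is 84 (Policy A).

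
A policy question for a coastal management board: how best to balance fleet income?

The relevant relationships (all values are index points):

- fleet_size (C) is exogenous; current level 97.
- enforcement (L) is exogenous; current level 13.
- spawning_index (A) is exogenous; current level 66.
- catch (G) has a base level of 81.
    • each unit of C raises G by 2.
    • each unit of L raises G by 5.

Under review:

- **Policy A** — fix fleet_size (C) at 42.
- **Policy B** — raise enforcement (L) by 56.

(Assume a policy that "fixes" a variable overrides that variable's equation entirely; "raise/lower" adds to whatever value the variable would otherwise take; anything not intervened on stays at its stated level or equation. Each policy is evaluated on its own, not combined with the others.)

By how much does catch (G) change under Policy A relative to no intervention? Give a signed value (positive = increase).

-110

Baseline:
  C = 97
  L = 13
  G = 81 + 2·97 + 5·13 = 340
Policy A (C := 42):
  C = 42
  L = 13
  G = 81 + 2·42 + 5·13 = 230
Change in G: 230 − 340 = -110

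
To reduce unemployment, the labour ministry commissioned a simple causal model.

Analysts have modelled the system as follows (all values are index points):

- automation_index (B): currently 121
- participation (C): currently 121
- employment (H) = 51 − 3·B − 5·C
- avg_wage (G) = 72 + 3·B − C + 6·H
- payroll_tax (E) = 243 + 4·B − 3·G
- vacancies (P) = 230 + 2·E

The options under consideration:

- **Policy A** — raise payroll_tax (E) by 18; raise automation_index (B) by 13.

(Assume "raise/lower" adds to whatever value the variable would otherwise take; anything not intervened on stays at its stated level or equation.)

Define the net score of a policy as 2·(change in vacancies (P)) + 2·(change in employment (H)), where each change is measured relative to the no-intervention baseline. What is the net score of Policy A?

2542

Baseline:
  B = 121
  C = 121
  H = 51 − 3·121 − 5·121 = -917
  G = 72 + 3·121 − 121 + 6·(-917) = -5188
  E = 243 + 4·121 − 3·(-5188) = 16291
  P = 230 + 2·16291 = 32812
Policy A (E + 18, B + 13):
  B = 121 + 13 = 134
  C = 121
  H = 51 − 3·134 − 5·121 = -956
  G = 72 + 3·134 − 121 + 6·(-956) = -5383
  E = 243 + 4·134 − 3·(-5383) (+18 from intervention) = 16946
  P = 230 + 2·16946 = 34122
ΔP = 34122 − 32812 = 1310; ΔH = -956 − (-917) = -39
Score = 2·1310 + 2·(-39) = 2542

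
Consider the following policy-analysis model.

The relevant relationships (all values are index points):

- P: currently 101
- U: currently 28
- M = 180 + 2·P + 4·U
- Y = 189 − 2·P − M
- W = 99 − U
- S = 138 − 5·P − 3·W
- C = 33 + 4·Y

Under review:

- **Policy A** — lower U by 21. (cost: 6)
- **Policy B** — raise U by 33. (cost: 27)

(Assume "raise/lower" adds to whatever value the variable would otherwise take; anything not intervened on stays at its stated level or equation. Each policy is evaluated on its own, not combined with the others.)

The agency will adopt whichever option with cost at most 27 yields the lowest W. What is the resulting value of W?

Policy A (U − 21):
  U = 28 − 21 = 7
  W = 99 − 7 = 92
Policy B (U + 33):
  U = 28 + 33 = 61
  W = 99 − 61 = 38
Comparing — Policy A: W=92, Policy B: W=38. Lowest is 38 (Policy B).

38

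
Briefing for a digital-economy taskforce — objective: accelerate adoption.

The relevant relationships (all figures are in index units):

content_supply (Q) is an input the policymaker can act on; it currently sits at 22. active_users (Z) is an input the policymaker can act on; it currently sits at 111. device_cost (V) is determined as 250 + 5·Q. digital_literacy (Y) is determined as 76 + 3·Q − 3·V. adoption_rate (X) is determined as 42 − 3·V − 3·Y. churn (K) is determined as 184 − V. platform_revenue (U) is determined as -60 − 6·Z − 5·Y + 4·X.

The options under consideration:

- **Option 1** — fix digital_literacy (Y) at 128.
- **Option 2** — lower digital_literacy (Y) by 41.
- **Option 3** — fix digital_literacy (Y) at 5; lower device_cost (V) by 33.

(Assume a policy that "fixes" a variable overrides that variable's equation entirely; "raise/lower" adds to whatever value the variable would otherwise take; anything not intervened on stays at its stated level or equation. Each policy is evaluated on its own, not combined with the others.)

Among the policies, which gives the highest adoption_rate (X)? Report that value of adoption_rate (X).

1899

Option 1 (Y := 128):
  Q = 22
  V = 250 + 5·22 = 360
  Y = 128
  X = 42 − 3·360 − 3·128 = -1422
Option 2 (Y − 41):
  Q = 22
  V = 250 + 5·22 = 360
  Y = 76 + 3·22 − 3·360 (−41 from intervention) = -979
  X = 42 − 3·360 − 3·(-979) = 1899
Option 3 (Y := 5, V − 33):
  Q = 22
  V = 250 + 5·22 (−33 from intervention) = 327
  Y = 5
  X = 42 − 3·327 − 3·5 = -954
Comparing — Option 1: X=-1422, Option 2: X=1899, Option 3: X=-954. Highest is 1899 (Option 2).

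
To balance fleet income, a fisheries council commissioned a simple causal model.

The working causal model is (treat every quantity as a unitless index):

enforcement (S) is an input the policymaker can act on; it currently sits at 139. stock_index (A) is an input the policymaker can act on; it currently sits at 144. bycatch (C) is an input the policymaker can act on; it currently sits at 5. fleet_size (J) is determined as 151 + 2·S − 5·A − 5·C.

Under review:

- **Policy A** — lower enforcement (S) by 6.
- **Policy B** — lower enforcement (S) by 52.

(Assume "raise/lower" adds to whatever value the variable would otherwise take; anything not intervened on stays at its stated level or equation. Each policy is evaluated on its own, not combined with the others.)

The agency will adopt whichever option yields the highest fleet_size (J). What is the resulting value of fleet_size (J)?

Policy A (S − 6):
  S = 139 − 6 = 133
  A = 144
  C = 5
  J = 151 + 2·133 − 5·144 − 5·5 = -328
Policy B (S − 52):
  S = 139 − 52 = 87
  A = 144
  C = 5
  J = 151 + 2·87 − 5·144 − 5·5 = -420
Comparing — Policy A: J=-328, Policy B: J=-420. Highest is -328 (Policy A).

-328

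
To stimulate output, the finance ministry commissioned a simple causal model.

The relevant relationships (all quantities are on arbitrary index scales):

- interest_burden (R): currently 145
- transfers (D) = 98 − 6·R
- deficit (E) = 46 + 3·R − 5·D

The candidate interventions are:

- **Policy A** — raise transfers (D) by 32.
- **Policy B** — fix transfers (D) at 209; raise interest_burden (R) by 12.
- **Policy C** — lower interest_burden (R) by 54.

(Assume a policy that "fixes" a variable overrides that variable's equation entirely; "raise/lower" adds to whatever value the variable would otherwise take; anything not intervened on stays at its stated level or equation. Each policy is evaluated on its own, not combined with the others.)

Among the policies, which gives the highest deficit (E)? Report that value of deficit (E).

4181

Policy A (D + 32):
  R = 145
  D = 98 − 6·145 (+32 from intervention) = -740
  E = 46 + 3·145 − 5·(-740) = 4181
Policy B (D := 209, R + 12):
  R = 145 + 12 = 157
  D = 209
  E = 46 + 3·157 − 5·209 = -528
Policy C (R − 54):
  R = 145 − 54 = 91
  D = 98 − 6·91 = -448
  E = 46 + 3·91 − 5·(-448) = 2559
Comparing — Policy A: E=4181, Policy B: E=-528, Policy C: E=2559. Highest is 4181 (Policy A).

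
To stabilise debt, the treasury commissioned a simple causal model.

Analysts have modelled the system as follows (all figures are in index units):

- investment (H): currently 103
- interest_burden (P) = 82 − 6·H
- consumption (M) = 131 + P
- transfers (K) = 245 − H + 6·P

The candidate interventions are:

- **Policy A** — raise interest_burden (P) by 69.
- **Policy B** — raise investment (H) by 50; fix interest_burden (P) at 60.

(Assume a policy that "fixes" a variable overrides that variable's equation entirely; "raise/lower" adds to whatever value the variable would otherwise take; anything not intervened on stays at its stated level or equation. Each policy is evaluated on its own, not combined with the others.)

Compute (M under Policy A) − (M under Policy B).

-527

Policy A (P + 69):
  H = 103
  P = 82 − 6·103 (+69 from intervention) = -467
  M = 131 + (-467) = -336
Policy B (H + 50, P := 60):
  H = 103 + 50 = 153
  P = 60
  M = 131 + 60 = 191
M: -336 − 191 = -527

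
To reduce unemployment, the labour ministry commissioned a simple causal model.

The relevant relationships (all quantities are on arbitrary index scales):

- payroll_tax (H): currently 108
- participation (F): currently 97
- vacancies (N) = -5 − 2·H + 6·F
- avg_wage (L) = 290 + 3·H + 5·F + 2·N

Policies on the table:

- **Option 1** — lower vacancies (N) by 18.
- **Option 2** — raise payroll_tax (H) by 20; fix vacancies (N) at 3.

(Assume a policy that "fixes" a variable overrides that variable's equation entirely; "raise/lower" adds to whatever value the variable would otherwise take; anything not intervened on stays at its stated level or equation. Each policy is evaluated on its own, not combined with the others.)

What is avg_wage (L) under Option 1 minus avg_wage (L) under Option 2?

Option 1 (N − 18):
  H = 108
  F = 97
  N = -5 − 2·108 + 6·97 (−18 from intervention) = 343
  L = 290 + 3·108 + 5·97 + 2·343 = 1785
Option 2 (H + 20, N := 3):
  H = 108 + 20 = 128
  F = 97
  N = 3
  L = 290 + 3·128 + 5·97 + 2·3 = 1165
L: 1785 − 1165 = 620

620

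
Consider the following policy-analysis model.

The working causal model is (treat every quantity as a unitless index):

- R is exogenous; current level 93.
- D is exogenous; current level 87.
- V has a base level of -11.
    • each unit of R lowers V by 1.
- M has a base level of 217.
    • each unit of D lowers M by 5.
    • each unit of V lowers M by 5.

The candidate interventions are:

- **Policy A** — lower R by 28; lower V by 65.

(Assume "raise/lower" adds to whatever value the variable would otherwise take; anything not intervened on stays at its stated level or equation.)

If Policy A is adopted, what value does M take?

487

Policy A (R − 28, V − 65):
  R = 93 − 28 = 65
  D = 87
  V = -11 − 65 (−65 from intervention) = -141
  M = 217 − 5·87 − 5·(-141) = 487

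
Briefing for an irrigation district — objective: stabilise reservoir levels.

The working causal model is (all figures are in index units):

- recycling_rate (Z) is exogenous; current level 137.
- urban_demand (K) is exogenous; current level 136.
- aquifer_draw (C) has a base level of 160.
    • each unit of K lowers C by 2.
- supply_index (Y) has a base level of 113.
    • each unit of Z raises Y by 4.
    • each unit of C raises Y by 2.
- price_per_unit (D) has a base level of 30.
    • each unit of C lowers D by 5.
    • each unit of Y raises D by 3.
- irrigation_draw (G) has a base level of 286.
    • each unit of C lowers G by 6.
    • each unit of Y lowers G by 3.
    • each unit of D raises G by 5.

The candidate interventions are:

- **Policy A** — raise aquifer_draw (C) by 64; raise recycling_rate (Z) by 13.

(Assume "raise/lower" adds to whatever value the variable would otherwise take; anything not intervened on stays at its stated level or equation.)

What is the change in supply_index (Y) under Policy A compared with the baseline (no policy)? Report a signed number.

Baseline:
  Z = 137
  K = 136
  C = 160 − 2·136 = -112
  Y = 113 + 4·137 + 2·(-112) = 437
Policy A (C + 64, Z + 13):
  Z = 137 + 13 = 150
  K = 136
  C = 160 − 2·136 (+64 from intervention) = -48
  Y = 113 + 4·150 + 2·(-48) = 617
Change in Y: 617 − 437 = 180

180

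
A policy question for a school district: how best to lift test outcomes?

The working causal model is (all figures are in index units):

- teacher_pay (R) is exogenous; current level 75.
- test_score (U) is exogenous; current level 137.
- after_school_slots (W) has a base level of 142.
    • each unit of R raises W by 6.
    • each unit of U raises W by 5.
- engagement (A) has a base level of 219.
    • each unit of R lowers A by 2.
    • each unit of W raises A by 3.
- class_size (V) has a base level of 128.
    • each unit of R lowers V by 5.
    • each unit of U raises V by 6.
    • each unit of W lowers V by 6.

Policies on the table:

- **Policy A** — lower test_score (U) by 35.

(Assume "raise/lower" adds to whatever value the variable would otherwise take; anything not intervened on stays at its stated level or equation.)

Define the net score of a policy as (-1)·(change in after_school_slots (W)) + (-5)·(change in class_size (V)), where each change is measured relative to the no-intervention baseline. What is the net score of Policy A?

-4025

Baseline:
  R = 75
  U = 137
  W = 142 + 6·75 + 5·137 = 1277
  V = 128 − 5·75 + 6·137 − 6·1277 = -7087
Policy A (U − 35):
  R = 75
  U = 137 − 35 = 102
  W = 142 + 6·75 + 5·102 = 1102
  V = 128 − 5·75 + 6·102 − 6·1102 = -6247
ΔW = 1102 − 1277 = -175; ΔV = -6247 − (-7087) = 840
Score = (-1)·(-175) + (-5)·840 = -4025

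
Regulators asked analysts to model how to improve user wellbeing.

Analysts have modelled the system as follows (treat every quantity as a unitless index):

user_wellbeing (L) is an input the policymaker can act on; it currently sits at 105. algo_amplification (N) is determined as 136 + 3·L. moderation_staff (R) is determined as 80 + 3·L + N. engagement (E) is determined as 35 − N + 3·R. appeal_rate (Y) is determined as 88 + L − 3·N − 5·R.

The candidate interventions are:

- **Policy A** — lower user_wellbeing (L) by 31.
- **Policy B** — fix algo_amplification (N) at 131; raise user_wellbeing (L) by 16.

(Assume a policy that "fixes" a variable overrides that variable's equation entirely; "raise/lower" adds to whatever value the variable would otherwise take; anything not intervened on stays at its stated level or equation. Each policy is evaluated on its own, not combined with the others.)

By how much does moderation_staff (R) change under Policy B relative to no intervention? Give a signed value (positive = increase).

-272

Baseline:
  L = 105
  N = 136 + 3·105 = 451
  R = 80 + 3·105 + 451 = 846
Policy B (N := 131, L + 16):
  L = 105 + 16 = 121
  N = 131
  R = 80 + 3·121 + 131 = 574
Change in R: 574 − 846 = -272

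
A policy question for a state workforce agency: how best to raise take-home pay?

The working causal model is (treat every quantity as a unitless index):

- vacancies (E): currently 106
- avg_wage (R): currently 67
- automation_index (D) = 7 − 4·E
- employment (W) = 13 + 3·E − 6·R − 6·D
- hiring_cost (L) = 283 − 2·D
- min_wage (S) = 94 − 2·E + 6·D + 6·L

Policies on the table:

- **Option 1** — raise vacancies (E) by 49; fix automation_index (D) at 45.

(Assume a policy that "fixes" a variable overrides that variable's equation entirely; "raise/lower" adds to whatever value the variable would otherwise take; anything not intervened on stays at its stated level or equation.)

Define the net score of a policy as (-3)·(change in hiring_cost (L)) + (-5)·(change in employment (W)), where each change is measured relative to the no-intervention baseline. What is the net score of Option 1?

15897

Baseline:
  E = 106
  R = 67
  D = 7 − 4·106 = -417
  W = 13 + 3·106 − 6·67 − 6·(-417) = 2431
  L = 283 − 2·(-417) = 1117
Option 1 (E + 49, D := 45):
  E = 106 + 49 = 155
  R = 67
  D = 45
  W = 13 + 3·155 − 6·67 − 6·45 = -194
  L = 283 − 2·45 = 193
ΔL = 193 − 1117 = -924; ΔW = -194 − 2431 = -2625
Score = (-3)·(-924) + (-5)·(-2625) = 15897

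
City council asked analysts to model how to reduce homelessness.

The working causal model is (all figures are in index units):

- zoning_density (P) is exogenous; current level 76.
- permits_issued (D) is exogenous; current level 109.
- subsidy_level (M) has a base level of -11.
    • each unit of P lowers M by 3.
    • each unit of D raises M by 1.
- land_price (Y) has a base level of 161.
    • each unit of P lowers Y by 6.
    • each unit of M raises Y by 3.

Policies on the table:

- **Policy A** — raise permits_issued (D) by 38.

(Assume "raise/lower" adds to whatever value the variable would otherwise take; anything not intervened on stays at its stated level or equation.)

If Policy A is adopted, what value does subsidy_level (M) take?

-92

Policy A (D + 38):
  P = 76
  D = 109 + 38 = 147
  M = -11 − 3·76 + 147 = -92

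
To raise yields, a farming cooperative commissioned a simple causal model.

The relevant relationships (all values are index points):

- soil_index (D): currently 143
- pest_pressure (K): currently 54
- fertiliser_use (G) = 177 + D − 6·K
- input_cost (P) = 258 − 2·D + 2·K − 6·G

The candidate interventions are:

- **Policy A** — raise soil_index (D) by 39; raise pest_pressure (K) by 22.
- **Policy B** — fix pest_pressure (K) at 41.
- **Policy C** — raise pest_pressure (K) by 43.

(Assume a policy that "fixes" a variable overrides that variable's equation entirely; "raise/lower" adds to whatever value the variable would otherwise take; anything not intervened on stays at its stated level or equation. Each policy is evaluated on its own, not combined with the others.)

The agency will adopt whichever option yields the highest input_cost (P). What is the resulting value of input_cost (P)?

Policy A (D + 39, K + 22):
  D = 143 + 39 = 182
  K = 54 + 22 = 76
  G = 177 + 182 − 6·76 = -97
  P = 258 − 2·182 + 2·76 − 6·(-97) = 628
Policy B (K := 41):
  D = 143
  K = 41
  G = 177 + 143 − 6·41 = 74
  P = 258 − 2·143 + 2·41 − 6·74 = -390
Policy C (K + 43):
  D = 143
  K = 54 + 43 = 97
  G = 177 + 143 − 6·97 = -262
  P = 258 − 2·143 + 2·97 − 6·(-262) = 1738
Comparing — Policy A: P=628, Policy B: P=-390, Policy C: P=1738. Highest is 1738 (Policy C).

1738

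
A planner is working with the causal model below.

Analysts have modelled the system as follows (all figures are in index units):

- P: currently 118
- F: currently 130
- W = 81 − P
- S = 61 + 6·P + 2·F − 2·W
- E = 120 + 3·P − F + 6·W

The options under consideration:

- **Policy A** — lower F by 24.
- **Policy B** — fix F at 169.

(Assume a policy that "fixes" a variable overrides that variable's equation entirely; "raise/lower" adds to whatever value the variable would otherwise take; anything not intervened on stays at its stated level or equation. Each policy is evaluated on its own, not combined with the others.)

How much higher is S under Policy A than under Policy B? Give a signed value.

-126

Policy A (F − 24):
  P = 118
  F = 130 − 24 = 106
  W = 81 − 118 = -37
  S = 61 + 6·118 + 2·106 − 2·(-37) = 1055
Policy B (F := 169):
  P = 118
  F = 169
  W = 81 − 118 = -37
  S = 61 + 6·118 + 2·169 − 2·(-37) = 1181
S: 1055 − 1181 = -126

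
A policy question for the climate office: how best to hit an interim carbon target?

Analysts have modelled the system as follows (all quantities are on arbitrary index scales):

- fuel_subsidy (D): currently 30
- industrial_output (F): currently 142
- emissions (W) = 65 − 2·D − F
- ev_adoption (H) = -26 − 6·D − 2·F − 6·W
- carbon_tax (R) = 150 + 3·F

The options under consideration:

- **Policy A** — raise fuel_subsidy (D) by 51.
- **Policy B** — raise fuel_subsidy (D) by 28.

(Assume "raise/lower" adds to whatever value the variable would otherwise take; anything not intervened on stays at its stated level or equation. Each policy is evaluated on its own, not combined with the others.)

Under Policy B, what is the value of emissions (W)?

-193

Policy B (D + 28):
  D = 30 + 28 = 58
  F = 142
  W = 65 − 2·58 − 142 = -193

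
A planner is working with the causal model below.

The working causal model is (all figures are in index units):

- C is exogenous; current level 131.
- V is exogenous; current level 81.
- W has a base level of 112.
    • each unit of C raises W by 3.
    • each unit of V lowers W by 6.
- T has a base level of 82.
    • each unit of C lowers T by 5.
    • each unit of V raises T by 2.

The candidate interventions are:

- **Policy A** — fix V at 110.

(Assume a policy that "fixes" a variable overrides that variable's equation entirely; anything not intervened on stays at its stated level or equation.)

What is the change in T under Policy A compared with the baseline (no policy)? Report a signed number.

58

Baseline:
  C = 131
  V = 81
  T = 82 − 5·131 + 2·81 = -411
Policy A (V := 110):
  C = 131
  V = 110
  T = 82 − 5·131 + 2·110 = -353
Change in T: -353 − (-411) = 58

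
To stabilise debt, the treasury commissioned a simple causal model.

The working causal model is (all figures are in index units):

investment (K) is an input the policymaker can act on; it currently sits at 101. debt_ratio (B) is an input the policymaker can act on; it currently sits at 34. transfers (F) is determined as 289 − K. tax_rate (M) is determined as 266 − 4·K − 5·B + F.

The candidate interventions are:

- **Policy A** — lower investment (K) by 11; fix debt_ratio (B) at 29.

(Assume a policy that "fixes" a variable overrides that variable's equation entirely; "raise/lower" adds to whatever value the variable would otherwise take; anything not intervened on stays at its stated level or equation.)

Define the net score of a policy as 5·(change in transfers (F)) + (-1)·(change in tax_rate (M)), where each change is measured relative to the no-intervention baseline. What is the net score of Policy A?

-25

Baseline:
  K = 101
  B = 34
  F = 289 − 101 = 188
  M = 266 − 4·101 − 5·34 + 188 = -120
Policy A (K − 11, B := 29):
  K = 101 − 11 = 90
  B = 29
  F = 289 − 90 = 199
  M = 266 − 4·90 − 5·29 + 199 = -40
ΔF = 199 − 188 = 11; ΔM = -40 − (-120) = 80
Score = 5·11 + (-1)·80 = -25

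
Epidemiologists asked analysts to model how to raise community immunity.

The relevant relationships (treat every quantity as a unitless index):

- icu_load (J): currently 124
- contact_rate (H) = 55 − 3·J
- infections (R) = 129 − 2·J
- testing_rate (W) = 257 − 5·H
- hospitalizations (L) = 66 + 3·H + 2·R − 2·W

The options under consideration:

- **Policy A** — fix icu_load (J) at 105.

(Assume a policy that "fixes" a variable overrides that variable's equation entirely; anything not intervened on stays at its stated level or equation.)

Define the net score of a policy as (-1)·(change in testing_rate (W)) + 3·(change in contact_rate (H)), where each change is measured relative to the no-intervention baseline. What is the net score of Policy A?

Baseline:
  J = 124
  H = 55 − 3·124 = -317
  W = 257 − 5·(-317) = 1842
Policy A (J := 105):
  J = 105
  H = 55 − 3·105 = -260
  W = 257 − 5·(-260) = 1557
ΔW = 1557 − 1842 = -285; ΔH = -260 − (-317) = 57
Score = (-1)·(-285) + 3·57 = 456

456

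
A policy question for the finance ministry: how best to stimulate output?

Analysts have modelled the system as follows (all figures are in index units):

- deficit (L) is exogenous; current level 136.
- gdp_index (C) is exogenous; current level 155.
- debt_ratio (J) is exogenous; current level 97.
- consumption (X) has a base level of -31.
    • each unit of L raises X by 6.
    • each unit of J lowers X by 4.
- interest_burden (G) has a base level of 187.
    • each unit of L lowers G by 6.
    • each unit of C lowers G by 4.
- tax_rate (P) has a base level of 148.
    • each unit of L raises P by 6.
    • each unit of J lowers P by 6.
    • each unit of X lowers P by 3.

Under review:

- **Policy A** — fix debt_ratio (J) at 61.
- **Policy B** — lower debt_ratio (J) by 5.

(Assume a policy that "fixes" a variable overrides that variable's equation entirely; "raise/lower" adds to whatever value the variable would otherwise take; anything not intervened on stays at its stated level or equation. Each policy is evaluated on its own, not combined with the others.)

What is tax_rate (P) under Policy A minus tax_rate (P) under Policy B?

-186

Policy A (J := 61):
  L = 136
  J = 61
  X = -31 + 6·136 − 4·61 = 541
  P = 148 + 6·136 − 6·61 − 3·541 = -1025
Policy B (J − 5):
  L = 136
  J = 97 − 5 = 92
  X = -31 + 6·136 − 4·92 = 417
  P = 148 + 6·136 − 6·92 − 3·417 = -839
P: -1025 − (-839) = -186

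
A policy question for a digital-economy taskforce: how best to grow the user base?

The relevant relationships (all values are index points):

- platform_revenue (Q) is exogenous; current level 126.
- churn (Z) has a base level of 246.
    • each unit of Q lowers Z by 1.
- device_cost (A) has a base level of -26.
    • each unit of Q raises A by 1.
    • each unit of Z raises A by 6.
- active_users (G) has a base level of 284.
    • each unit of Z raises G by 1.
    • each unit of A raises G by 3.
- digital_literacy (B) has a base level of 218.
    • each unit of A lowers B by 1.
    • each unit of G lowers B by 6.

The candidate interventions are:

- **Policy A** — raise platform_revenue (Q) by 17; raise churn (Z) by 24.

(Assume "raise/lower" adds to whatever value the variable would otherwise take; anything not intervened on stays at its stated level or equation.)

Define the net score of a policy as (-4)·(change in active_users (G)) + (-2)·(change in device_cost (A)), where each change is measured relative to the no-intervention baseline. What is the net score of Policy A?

-854

Baseline:
  Q = 126
  Z = 246 − 126 = 120
  A = -26 + 126 + 6·120 = 820
  G = 284 + 120 + 3·820 = 2864
Policy A (Q + 17, Z + 24):
  Q = 126 + 17 = 143
  Z = 246 − 143 (+24 from intervention) = 127
  A = -26 + 143 + 6·127 = 879
  G = 284 + 127 + 3·879 = 3048
ΔG = 3048 − 2864 = 184; ΔA = 879 − 820 = 59
Score = (-4)·184 + (-2)·59 = -854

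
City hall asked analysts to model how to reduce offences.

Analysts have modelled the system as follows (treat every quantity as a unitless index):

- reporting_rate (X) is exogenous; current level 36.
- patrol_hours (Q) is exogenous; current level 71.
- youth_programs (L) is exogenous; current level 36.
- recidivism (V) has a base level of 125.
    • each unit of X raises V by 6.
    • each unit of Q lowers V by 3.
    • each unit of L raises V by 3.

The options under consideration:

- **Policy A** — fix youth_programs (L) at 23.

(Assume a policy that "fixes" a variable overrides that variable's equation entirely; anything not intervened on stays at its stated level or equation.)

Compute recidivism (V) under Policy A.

Policy A (L := 23):
  X = 36
  Q = 71
  L = 23
  V = 125 + 6·36 − 3·71 + 3·23 = 197

197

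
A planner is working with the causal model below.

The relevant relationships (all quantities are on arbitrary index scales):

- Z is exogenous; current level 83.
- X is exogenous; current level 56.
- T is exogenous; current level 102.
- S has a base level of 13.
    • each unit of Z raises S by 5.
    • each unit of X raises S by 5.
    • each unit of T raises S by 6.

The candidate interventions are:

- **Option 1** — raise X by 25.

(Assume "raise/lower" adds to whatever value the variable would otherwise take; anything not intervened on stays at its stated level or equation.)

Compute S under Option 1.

1445

Option 1 (X + 25):
  Z = 83
  X = 56 + 25 = 81
  T = 102
  S = 13 + 5·83 + 5·81 + 6·102 = 1445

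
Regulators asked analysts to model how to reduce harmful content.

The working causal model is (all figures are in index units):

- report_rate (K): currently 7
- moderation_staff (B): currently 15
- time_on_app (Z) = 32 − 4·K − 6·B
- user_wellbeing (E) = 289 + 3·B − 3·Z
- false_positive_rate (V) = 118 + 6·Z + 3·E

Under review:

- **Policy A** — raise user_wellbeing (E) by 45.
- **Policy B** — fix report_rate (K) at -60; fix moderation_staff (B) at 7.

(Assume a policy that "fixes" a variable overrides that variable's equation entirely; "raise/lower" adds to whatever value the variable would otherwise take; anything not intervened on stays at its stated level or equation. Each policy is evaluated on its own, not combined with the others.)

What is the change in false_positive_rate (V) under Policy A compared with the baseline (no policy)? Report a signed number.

135

Baseline:
  K = 7
  B = 15
  Z = 32 − 4·7 − 6·15 = -86
  E = 289 + 3·15 − 3·(-86) = 592
  V = 118 + 6·(-86) + 3·592 = 1378
Policy A (E + 45):
  K = 7
  B = 15
  Z = 32 − 4·7 − 6·15 = -86
  E = 289 + 3·15 − 3·(-86) (+45 from intervention) = 637
  V = 118 + 6·(-86) + 3·637 = 1513
Change in V: 1513 − 1378 = 135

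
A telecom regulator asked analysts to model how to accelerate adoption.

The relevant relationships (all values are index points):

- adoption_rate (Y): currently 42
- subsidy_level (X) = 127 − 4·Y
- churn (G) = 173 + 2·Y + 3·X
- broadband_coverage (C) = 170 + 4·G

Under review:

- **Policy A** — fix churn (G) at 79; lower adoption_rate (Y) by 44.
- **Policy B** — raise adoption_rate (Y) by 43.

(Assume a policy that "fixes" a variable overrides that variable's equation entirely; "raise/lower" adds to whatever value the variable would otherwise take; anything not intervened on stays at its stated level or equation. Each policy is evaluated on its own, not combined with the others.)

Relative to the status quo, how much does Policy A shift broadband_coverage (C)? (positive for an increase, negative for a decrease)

-220

Baseline:
  Y = 42
  X = 127 − 4·42 = -41
  G = 173 + 2·42 + 3·(-41) = 134
  C = 170 + 4·134 = 706
Policy A (G := 79, Y − 44):
  Y = 42 − 44 = -2
  X = 127 − 4·(-2) = 135
  G = 79
  C = 170 + 4·79 = 486
Change in C: 486 − 706 = -220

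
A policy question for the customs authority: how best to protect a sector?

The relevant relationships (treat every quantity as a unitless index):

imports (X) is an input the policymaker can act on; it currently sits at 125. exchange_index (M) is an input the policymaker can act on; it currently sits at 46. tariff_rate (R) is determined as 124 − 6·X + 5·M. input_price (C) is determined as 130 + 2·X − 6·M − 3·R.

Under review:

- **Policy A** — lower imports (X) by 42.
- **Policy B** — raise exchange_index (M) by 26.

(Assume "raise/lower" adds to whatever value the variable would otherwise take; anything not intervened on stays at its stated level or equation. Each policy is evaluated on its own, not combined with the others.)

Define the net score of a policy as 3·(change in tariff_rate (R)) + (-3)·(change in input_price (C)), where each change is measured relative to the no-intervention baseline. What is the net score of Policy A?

3276

Baseline:
  X = 125
  M = 46
  R = 124 − 6·125 + 5·46 = -396
  C = 130 + 2·125 − 6·46 − 3·(-396) = 1292
Policy A (X − 42):
  X = 125 − 42 = 83
  M = 46
  R = 124 − 6·83 + 5·46 = -144
  C = 130 + 2·83 − 6·46 − 3·(-144) = 452
ΔR = -144 − (-396) = 252; ΔC = 452 − 1292 = -840
Score = 3·252 + (-3)·(-840) = 3276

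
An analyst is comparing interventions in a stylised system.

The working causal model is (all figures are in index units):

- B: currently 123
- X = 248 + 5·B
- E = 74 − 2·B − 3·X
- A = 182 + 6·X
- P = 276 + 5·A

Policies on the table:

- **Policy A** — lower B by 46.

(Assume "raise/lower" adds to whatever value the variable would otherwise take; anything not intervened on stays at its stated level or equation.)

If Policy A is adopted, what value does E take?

Policy A (B − 46):
  B = 123 − 46 = 77
  X = 248 + 5·77 = 633
  E = 74 − 2·77 − 3·633 = -1979

-1979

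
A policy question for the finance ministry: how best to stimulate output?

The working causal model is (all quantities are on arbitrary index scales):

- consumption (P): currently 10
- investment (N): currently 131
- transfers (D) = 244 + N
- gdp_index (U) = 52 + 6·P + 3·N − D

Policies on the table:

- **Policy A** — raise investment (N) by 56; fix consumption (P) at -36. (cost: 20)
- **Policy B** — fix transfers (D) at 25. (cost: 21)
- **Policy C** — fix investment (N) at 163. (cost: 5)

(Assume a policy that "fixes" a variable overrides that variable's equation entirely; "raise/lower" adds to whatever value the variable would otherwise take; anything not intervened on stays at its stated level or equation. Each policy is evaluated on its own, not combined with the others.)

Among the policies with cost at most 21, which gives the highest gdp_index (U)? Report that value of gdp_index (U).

Policy A (N + 56, P := -36):
  P = -36
  N = 131 + 56 = 187
  D = 244 + 187 = 431
  U = 52 + 6·(-36) + 3·187 − 431 = -34
Policy B (D := 25):
  P = 10
  N = 131
  D = 25
  U = 52 + 6·10 + 3·131 − 25 = 480
Policy C (N := 163):
  P = 10
  N = 163
  D = 244 + 163 = 407
  U = 52 + 6·10 + 3·163 − 407 = 194
Comparing — Policy A: U=-34, Policy B: U=480, Policy C: U=194. Highest is 480 (Policy B).

480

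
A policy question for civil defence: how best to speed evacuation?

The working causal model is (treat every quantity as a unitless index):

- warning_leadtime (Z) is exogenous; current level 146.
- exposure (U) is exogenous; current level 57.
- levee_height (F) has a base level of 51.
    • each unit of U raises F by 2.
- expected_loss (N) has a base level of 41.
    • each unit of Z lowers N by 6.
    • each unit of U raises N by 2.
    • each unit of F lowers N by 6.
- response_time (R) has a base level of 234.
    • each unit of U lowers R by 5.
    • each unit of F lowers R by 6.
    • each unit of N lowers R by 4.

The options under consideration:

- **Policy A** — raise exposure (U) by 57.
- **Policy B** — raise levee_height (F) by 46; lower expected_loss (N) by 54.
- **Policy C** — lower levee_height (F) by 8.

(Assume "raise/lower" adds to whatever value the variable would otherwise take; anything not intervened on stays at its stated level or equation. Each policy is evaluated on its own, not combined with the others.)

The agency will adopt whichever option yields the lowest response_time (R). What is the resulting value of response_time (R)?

Policy A (U + 57):
  Z = 146
  U = 57 + 57 = 114
  F = 51 + 2·114 = 279
  N = 41 − 6·146 + 2·114 − 6·279 = -2281
  R = 234 − 5·114 − 6·279 − 4·(-2281) = 7114
Policy B (F + 46, N − 54):
  Z = 146
  U = 57
  F = 51 + 2·57 (+46 from intervention) = 211
  N = 41 − 6·146 + 2·57 − 6·211 (−54 from intervention) = -2041
  R = 234 − 5·57 − 6·211 − 4·(-2041) = 6847
Policy C (F − 8):
  Z = 146
  U = 57
  F = 51 + 2·57 (−8 from intervention) = 157
  N = 41 − 6·146 + 2·57 − 6·157 = -1663
  R = 234 − 5·57 − 6·157 − 4·(-1663) = 5659
Comparing — Policy A: R=7114, Policy B: R=6847, Policy C: R=5659. Lowest is 5659 (Policy C).

5659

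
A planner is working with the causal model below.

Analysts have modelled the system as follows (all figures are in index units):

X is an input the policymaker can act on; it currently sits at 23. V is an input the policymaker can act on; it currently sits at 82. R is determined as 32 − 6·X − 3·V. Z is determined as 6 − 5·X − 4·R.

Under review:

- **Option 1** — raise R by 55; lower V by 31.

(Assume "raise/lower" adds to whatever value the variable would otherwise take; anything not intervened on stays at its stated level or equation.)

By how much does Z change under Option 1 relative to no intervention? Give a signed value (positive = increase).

-592

Baseline:
  X = 23
  V = 82
  R = 32 − 6·23 − 3·82 = -352
  Z = 6 − 5·23 − 4·(-352) = 1299
Option 1 (R + 55, V − 31):
  X = 23
  V = 82 − 31 = 51
  R = 32 − 6·23 − 3·51 (+55 from intervention) = -204
  Z = 6 − 5·23 − 4·(-204) = 707
Change in Z: 707 − 1299 = -592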